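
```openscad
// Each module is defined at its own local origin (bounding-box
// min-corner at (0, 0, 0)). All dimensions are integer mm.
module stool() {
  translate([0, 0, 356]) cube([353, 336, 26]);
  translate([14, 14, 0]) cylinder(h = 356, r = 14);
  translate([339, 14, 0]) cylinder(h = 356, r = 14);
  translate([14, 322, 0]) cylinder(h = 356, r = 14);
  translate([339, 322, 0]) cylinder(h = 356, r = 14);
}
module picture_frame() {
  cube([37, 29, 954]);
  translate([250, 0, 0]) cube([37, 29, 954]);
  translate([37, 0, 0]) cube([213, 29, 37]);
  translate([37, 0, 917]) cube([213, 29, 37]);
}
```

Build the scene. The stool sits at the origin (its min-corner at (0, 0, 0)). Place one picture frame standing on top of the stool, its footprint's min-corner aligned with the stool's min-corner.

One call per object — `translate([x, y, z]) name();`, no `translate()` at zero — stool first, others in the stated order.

stool();
translate([0, 0, 382]) picture_frame();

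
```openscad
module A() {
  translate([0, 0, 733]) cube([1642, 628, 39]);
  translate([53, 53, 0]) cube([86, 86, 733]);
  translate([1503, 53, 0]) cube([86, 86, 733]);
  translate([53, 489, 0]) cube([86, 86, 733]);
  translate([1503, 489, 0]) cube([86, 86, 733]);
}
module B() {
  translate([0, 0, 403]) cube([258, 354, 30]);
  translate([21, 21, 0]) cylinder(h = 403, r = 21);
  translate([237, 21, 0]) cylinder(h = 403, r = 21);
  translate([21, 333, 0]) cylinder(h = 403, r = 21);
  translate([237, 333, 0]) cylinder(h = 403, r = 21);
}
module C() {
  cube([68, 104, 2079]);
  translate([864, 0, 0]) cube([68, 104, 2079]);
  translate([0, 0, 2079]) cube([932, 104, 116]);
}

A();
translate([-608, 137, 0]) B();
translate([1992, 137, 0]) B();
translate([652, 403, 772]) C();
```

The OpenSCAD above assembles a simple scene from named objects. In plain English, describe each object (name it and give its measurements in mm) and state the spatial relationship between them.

A is a table with a 1642×628 mm rectangular top, 39 mm thick, top surface at z = 772 mm, supported by four 86×86 mm square legs, each inset 53 mm from the nearest pair of top edges, running from the floor.

B is a four-legged stool. The seat is a 258×354×30 mm slab whose top surface is at z = 433 mm; four round legs, each 42 mm in diameter, run from the floor (z = 0) to the underside of the seat, each leg's axis is inset half a diameter from the nearest pair of seat edges (so the leg's bounding box is flush with the corner).

C is a rectangular door frame: two vertical jambs of 68×104 mm section, 2079 mm tall, with a clear opening 796 mm wide between their inner faces. A header 116 mm tall and 104 mm deep lies on top of the jambs and spans the full outside width.

Two stools sit around the table at the −x, +x sides. The door frame is on top of the table.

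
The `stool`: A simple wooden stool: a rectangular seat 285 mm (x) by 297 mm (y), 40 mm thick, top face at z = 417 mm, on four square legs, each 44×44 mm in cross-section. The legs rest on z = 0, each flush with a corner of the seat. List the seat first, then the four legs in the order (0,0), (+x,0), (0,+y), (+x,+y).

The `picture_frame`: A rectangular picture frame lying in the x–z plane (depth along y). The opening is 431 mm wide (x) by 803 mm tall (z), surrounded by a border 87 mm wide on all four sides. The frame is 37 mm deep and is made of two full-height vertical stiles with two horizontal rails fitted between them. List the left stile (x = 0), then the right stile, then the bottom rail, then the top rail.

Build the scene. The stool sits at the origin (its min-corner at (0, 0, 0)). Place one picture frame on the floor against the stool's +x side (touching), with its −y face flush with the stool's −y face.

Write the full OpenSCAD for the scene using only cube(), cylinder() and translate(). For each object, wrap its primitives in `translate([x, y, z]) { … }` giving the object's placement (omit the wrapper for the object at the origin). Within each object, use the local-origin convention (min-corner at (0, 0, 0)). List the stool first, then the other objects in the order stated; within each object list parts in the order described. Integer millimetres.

translate([0, 0, 377]) cube([285, 297, 40]);
cube([44, 44, 377]);
translate([241, 0, 0]) cube([44, 44, 377]);
translate([0, 253, 0]) cube([44, 44, 377]);
translate([241, 253, 0]) cube([44, 44, 377]);
translate([285, 0, 0]) {
  cube([87, 37, 977]);
  translate([518, 0, 0]) cube([87, 37, 977]);
  translate([87, 0, 0]) cube([431, 37, 87]);
  translate([87, 0, 890]) cube([431, 37, 87]);
}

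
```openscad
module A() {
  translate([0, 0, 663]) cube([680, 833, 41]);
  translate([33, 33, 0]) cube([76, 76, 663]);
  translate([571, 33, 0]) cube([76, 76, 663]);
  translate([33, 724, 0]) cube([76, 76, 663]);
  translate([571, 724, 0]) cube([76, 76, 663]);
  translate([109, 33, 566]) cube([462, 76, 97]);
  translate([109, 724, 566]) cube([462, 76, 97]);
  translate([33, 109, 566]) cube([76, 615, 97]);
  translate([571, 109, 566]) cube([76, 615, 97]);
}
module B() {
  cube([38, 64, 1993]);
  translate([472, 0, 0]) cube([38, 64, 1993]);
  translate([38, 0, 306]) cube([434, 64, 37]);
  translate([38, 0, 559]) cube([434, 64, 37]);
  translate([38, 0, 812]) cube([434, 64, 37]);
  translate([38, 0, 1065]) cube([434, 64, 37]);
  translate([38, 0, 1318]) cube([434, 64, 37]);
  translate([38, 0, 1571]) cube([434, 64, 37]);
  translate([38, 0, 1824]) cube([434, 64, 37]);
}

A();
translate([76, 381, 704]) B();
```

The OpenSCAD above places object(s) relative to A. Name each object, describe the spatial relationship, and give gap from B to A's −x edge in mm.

A is a table. B is a ladder. The ladder is on top of the table. The gap from the ladder to the table's −x edge is 76 mm.

The ladder's min-x is at 76; the table's min-x is 0; gap = 76 mm.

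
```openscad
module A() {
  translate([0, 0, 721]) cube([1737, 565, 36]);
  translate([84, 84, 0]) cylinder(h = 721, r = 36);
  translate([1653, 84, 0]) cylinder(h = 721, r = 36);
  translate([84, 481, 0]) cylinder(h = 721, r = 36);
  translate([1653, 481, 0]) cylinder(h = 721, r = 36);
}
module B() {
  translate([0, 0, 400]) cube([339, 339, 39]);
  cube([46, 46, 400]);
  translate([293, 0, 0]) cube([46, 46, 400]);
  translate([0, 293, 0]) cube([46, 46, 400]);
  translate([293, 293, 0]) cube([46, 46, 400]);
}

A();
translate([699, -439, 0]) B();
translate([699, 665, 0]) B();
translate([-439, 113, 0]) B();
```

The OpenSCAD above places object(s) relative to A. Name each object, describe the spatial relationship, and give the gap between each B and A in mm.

Each stool's nearest face is 100 mm from the table's bounding box.

A is a table. B is a stool. Three stools sit around the table at the −y, +y, −x sides. The gap between each stool and the table is 100 mm.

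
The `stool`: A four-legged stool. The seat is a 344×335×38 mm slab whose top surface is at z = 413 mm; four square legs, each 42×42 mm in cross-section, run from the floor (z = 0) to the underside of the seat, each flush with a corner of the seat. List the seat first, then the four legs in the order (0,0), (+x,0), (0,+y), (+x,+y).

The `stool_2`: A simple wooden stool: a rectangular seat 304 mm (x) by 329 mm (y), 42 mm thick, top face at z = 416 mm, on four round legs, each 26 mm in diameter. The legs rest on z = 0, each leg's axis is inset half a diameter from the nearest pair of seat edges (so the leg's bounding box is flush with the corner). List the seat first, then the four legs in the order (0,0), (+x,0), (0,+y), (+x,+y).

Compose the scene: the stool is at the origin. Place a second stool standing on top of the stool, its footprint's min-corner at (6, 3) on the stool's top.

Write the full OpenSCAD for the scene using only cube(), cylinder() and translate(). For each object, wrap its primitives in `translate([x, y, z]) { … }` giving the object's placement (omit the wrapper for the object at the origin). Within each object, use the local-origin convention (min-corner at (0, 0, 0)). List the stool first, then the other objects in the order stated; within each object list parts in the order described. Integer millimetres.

translate([0, 0, 375]) cube([344, 335, 38]);
cube([42, 42, 375]);
translate([302, 0, 0]) cube([42, 42, 375]);
translate([0, 293, 0]) cube([42, 42, 375]);
translate([302, 293, 0]) cube([42, 42, 375]);
translate([6, 3, 413]) {
  translate([0, 0, 374]) cube([304, 329, 42]);
  translate([13, 13, 0]) cylinder(h = 374, r = 13);
  translate([291, 13, 0]) cylinder(h = 374, r = 13);
  translate([13, 316, 0]) cylinder(h = 374, r = 13);
  translate([291, 316, 0]) cylinder(h = 374, r = 13);
}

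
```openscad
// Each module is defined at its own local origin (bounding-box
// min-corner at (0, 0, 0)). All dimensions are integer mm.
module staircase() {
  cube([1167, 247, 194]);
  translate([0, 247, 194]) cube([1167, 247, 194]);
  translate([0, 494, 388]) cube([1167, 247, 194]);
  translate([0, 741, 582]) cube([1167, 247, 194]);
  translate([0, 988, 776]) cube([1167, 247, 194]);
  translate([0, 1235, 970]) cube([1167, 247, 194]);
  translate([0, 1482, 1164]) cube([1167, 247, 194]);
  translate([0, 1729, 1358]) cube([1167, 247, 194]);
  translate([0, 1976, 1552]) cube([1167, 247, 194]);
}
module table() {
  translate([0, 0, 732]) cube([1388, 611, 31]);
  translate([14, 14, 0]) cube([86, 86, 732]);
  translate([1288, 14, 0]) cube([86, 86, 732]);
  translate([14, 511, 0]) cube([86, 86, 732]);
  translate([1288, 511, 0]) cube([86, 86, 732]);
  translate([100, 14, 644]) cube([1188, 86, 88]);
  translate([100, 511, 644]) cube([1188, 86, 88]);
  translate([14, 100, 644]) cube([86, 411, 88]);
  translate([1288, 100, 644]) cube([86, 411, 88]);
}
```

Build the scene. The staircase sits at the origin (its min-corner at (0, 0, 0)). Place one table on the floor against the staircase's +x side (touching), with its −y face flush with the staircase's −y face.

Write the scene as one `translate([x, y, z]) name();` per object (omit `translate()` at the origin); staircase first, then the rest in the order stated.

staircase();
translate([1167, 0, 0]) table();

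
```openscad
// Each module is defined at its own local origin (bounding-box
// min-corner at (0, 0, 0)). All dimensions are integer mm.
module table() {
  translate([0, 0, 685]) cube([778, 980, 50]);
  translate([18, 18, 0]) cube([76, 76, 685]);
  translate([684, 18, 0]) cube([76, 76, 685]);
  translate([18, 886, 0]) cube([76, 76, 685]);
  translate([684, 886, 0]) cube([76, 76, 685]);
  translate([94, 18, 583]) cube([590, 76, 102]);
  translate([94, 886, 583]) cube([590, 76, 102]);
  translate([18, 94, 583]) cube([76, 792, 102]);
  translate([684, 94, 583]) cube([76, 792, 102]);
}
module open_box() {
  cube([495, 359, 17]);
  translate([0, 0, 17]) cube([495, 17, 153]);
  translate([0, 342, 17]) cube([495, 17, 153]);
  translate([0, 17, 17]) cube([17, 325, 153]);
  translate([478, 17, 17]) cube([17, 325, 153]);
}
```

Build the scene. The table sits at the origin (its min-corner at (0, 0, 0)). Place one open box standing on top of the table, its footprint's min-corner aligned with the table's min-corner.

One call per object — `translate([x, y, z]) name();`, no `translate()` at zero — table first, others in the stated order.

table();
translate([0, 0, 735]) open_box();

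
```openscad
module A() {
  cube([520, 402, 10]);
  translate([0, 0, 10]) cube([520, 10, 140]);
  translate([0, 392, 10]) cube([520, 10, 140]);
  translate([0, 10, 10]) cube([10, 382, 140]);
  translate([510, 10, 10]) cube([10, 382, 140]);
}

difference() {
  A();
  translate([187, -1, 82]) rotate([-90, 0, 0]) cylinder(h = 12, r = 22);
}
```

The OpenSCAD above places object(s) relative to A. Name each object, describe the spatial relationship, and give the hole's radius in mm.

The subtracted cylinder has r = 22 mm.

A is an open box. The open box has a circular hole through its front wall. The hole's radius is 22 mm.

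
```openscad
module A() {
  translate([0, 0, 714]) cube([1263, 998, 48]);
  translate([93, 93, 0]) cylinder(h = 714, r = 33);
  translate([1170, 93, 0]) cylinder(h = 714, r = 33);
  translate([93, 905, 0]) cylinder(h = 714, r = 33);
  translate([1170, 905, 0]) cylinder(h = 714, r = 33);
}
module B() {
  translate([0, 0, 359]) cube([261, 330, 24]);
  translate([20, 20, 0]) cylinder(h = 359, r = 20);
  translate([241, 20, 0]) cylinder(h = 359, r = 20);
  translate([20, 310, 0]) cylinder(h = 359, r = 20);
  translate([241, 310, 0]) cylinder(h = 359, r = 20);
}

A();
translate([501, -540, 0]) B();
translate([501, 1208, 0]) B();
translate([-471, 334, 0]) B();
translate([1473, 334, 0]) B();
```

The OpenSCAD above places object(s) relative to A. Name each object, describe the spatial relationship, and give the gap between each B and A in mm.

A is a table. B is a stool. Four stools sit around the table at the −y, +y, −x, +x sides. The gap between each stool and the table is 210 mm.

Each stool's nearest face is 210 mm from the table's bounding box.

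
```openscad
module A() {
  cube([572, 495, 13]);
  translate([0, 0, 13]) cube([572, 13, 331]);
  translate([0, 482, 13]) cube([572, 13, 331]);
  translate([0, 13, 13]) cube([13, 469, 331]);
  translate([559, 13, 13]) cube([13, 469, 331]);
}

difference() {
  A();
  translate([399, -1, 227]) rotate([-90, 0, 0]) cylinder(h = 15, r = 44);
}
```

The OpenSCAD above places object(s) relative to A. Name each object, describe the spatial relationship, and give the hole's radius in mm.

A is an open box. The open box has a circular hole through its front wall. The hole's radius is 44 mm.

The subtracted cylinder has r = 44 mm.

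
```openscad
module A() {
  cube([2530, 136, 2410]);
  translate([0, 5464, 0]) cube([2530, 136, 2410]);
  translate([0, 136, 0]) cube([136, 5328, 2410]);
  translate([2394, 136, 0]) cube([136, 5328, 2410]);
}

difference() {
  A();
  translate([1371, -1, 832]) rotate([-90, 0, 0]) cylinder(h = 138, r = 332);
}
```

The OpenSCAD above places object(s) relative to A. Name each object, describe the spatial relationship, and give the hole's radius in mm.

The subtracted cylinder has r = 332 mm.

A is a house frame. The house frame has a circular hole through its front wall. The hole's radius is 332 mm.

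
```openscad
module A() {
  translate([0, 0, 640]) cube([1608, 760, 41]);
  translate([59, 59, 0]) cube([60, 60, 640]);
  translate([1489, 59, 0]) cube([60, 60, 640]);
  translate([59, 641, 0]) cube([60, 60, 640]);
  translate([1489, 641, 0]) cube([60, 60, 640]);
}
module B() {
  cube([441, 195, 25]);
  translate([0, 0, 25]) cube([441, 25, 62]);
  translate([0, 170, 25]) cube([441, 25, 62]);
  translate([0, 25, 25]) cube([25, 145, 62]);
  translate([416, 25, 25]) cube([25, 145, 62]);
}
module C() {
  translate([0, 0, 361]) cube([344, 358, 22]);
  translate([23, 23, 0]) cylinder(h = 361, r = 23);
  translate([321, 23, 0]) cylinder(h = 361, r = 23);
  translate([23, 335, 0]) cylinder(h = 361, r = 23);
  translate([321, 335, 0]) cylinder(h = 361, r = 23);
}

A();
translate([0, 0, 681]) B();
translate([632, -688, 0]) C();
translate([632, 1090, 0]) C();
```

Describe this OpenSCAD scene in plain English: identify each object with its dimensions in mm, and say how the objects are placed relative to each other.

A is a table with a 1608×760 mm rectangular top, 41 mm thick, top surface at z = 681 mm, supported by four 60×60 mm square legs, each inset 59 mm from the nearest pair of top edges, running from the floor.

B is an open-topped rectangular box: outside dimensions 441×195×87 mm, with a uniform wall and base thickness of 25 mm. The base is a full 441×195 slab on the floor; four walls sit on top of the base. The front and back walls (the −y and +y sides) span the full width; the two side walls fit between them.

C is a four-legged stool. The seat is 344×358 mm, 22 mm thick, top at z = 383 mm. It stands on four round legs, each 46 mm in diameter, from z = 0 to the seat underside, each leg's axis is inset half a diameter from the nearest pair of seat edges (so the leg's bounding box is flush with the corner).

The open box is on top of the table. Two stools sit around the table at the −y, +y sides.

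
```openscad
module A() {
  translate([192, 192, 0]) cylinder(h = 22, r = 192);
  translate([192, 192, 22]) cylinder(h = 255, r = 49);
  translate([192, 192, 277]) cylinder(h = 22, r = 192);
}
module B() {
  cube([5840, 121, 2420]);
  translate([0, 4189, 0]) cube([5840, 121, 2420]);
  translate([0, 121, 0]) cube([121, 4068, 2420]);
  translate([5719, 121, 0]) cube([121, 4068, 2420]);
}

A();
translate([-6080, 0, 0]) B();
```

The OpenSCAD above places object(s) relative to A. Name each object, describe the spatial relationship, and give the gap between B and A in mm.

A is a spool. B is a house frame. The house frame is on the floor beside the spool on its −x side. The gap between the house frame and the spool is 240 mm.

The house frame's nearest face is 240 mm from the spool's −x face.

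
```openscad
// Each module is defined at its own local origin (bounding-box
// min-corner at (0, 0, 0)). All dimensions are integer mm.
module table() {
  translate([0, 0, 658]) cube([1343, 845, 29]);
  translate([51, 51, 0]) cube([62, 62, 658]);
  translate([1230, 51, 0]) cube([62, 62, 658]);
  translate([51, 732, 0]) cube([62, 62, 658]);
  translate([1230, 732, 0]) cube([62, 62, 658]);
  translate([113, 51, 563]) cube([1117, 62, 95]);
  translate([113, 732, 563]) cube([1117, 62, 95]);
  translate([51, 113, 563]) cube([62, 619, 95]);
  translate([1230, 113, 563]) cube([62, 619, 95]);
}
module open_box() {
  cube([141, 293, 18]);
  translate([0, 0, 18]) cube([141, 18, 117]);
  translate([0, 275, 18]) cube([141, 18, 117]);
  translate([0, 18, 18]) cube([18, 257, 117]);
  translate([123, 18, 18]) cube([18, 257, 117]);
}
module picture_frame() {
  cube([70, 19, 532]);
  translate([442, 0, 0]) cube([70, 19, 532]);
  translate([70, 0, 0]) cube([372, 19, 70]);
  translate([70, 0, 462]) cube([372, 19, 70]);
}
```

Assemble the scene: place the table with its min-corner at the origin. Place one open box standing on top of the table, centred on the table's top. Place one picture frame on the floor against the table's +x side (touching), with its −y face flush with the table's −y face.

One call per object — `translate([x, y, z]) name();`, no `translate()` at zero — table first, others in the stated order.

table();
translate([601, 276, 687]) open_box();
translate([1343, 0, 0]) picture_frame();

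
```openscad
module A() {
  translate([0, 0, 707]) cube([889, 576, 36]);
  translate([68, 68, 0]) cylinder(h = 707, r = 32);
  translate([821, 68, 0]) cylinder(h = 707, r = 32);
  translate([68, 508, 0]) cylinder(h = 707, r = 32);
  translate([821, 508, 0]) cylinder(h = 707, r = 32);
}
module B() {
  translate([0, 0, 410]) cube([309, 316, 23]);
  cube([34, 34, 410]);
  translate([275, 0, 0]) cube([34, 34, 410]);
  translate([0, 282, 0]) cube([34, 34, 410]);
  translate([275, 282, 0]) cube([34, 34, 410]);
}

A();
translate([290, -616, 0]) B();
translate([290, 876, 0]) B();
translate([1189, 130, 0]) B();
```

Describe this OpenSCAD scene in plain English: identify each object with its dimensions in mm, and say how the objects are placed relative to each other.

A is a rectangular dining table. The top is 889×576×36 mm with its upper surface at z = 743 mm. It stands on four round legs of 64 mm diameter, each leg's bounding box inset 36 mm from the nearest pair of top edges, running from the floor to the underside of the top.

B is a four-legged stool. The seat is a 309×316×23 mm slab whose top surface is at z = 433 mm; four square legs, each 34×34 mm in cross-section, run from the floor (z = 0) to the underside of the seat, each flush with a corner of the seat.

Three stools sit around the table at the −y, +y, +x sides.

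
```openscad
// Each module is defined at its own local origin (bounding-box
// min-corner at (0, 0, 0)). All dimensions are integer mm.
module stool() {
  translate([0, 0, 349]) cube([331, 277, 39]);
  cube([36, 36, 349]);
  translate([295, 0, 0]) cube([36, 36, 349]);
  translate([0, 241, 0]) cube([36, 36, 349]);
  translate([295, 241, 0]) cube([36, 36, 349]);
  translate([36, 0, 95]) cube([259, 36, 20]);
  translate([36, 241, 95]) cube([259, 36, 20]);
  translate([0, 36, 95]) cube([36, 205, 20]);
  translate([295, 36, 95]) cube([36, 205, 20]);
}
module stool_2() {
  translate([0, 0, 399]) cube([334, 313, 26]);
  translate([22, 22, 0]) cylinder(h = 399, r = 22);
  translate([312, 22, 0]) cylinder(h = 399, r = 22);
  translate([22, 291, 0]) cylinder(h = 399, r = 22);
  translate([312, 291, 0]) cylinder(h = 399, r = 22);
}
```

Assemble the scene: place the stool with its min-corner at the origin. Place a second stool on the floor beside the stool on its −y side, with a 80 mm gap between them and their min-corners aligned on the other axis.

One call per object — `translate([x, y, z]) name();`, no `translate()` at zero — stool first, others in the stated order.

stool();
translate([0, -393, 0]) stool_2();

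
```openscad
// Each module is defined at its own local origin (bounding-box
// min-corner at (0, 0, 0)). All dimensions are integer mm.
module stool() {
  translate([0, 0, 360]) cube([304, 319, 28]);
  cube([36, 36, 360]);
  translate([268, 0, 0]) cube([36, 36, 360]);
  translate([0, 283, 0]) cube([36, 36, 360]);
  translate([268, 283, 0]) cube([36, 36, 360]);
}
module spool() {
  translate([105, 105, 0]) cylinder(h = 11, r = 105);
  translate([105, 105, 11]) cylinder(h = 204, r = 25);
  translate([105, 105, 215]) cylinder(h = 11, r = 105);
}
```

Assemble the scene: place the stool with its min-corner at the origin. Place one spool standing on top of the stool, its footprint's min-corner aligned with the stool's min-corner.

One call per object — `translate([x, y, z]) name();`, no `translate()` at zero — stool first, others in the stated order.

stool();
translate([0, 0, 388]) spool();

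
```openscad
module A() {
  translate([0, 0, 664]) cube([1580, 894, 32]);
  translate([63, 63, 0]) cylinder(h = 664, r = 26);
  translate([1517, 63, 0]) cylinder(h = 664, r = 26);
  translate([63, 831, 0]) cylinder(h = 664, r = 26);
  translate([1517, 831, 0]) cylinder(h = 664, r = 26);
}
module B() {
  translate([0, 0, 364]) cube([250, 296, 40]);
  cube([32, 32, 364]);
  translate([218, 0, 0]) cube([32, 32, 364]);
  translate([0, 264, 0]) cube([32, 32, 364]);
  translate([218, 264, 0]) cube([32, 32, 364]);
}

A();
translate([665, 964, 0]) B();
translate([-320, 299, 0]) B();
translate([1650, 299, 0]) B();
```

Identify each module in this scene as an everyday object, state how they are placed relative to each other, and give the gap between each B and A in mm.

A is a table. B is a stool. Three stools sit around the table at the +y, −x, +x sides. The gap between each stool and the table is 70 mm.

Each stool's nearest face is 70 mm from the table's bounding box.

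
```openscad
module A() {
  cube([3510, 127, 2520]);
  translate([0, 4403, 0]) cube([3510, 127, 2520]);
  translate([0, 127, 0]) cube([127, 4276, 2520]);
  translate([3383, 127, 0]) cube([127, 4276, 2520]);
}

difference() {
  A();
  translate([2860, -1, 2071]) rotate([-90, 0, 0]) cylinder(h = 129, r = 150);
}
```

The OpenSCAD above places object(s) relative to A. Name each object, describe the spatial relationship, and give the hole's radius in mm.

The subtracted cylinder has r = 150 mm.

A is a house frame. The house frame has a circular hole through its front wall. The hole's radius is 150 mm.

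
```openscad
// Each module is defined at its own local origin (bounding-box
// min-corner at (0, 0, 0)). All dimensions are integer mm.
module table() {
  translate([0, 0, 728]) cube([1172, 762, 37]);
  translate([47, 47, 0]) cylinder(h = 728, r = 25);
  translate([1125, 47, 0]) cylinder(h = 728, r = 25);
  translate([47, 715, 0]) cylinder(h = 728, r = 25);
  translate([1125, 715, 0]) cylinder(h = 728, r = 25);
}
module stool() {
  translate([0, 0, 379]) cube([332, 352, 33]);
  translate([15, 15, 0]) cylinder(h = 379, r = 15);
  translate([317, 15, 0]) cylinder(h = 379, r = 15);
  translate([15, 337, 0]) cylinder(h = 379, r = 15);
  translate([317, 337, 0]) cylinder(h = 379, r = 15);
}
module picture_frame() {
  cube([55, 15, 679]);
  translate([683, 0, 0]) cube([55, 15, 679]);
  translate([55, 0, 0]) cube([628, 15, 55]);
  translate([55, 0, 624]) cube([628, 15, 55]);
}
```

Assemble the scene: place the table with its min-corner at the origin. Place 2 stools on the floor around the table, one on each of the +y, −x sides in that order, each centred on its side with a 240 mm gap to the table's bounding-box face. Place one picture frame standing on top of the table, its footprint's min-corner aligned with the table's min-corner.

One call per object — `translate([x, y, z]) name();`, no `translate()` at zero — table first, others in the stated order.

table();
translate([420, 1002, 0]) stool();
translate([-572, 205, 0]) stool();
translate([0, 0, 765]) picture_frame();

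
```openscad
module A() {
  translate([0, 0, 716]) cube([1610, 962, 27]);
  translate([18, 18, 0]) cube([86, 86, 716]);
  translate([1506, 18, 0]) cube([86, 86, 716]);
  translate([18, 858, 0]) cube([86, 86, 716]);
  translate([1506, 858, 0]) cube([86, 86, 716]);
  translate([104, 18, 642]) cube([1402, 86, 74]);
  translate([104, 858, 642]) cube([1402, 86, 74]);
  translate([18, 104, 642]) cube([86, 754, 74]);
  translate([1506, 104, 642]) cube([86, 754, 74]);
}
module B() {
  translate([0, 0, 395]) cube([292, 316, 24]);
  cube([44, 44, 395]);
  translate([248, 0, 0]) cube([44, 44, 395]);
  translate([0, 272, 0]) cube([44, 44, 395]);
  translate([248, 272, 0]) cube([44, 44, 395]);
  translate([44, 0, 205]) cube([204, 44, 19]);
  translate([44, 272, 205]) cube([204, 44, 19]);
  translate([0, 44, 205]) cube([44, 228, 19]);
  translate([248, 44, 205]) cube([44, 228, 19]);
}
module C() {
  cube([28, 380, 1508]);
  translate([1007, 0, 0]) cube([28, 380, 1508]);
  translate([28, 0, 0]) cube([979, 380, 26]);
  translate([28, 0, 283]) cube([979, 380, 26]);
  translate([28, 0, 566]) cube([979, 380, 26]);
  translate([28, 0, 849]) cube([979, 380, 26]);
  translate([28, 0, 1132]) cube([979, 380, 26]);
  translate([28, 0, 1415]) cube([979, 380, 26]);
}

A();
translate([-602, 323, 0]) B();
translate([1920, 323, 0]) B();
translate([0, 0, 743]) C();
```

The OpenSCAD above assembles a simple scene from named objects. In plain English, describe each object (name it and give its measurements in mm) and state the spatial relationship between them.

A is a rectangular dining table. The top is 1610×962×27 mm with its upper surface at z = 743 mm. It stands on four 86×86 mm square legs, each inset 18 mm from the nearest pair of top edges, running from the floor to the underside of the top. Four apron rails, 86 mm thick and 74 mm tall, run between adjacent legs with their top edges flush with the underside of the top and their outer faces flush with the legs' outer faces.

B is a simple wooden stool: a rectangular seat 292 mm (x) by 316 mm (y), 24 mm thick, top face at z = 419 mm, on four square legs, each 44×44 mm in cross-section. The legs rest on z = 0, each flush with a corner of the seat. Four stretchers, 44 mm wide and 19 mm tall, connect adjacent legs with their undersides at z = 205 mm, each running between the inner faces of the legs it joins and aligned with the legs' outer faces on the other axis.

C is an open bookshelf. Two side panels, each 28 mm thick, 380 mm deep and 1508 mm tall, stand 1035 mm apart (outside-to-outside). Between them sit 6 shelves, each 26 mm thick and 380 mm deep, spanning the full gap between the sides. The bottom shelf rests on the floor (its underside at z = 0) and the clear gap between one shelf's top and the next shelf's underside is 257 mm.

Two stools sit around the table at the −x, +x sides. The bookshelf is on top of the table.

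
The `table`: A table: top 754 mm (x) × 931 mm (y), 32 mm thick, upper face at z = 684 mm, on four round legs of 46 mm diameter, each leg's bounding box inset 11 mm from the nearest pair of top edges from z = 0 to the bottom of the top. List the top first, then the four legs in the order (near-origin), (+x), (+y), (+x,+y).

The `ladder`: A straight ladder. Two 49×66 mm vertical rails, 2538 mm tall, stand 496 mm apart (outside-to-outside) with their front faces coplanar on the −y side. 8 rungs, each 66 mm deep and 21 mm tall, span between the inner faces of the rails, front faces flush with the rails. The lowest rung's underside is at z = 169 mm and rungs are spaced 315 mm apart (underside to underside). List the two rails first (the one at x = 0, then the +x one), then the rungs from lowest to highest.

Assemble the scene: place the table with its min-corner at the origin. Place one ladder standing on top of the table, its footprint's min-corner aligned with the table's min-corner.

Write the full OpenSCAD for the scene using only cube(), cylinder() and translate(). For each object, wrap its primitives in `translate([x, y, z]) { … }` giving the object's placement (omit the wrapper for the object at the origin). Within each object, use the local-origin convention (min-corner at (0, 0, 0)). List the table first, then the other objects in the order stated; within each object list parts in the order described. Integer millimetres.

translate([0, 0, 652]) cube([754, 931, 32]);
translate([34, 34, 0]) cylinder(h = 652, r = 23);
translate([720, 34, 0]) cylinder(h = 652, r = 23);
translate([34, 897, 0]) cylinder(h = 652, r = 23);
translate([720, 897, 0]) cylinder(h = 652, r = 23);
translate([0, 0, 684]) {
  cube([49, 66, 2538]);
  translate([447, 0, 0]) cube([49, 66, 2538]);
  translate([49, 0, 169]) cube([398, 66, 21]);
  translate([49, 0, 484]) cube([398, 66, 21]);
  translate([49, 0, 799]) cube([398, 66, 21]);
  translate([49, 0, 1114]) cube([398, 66, 21]);
  translate([49, 0, 1429]) cube([398, 66, 21]);
  translate([49, 0, 1744]) cube([398, 66, 21]);
  translate([49, 0, 2059]) cube([398, 66, 21]);
  translate([49, 0, 2374]) cube([398, 66, 21]);
}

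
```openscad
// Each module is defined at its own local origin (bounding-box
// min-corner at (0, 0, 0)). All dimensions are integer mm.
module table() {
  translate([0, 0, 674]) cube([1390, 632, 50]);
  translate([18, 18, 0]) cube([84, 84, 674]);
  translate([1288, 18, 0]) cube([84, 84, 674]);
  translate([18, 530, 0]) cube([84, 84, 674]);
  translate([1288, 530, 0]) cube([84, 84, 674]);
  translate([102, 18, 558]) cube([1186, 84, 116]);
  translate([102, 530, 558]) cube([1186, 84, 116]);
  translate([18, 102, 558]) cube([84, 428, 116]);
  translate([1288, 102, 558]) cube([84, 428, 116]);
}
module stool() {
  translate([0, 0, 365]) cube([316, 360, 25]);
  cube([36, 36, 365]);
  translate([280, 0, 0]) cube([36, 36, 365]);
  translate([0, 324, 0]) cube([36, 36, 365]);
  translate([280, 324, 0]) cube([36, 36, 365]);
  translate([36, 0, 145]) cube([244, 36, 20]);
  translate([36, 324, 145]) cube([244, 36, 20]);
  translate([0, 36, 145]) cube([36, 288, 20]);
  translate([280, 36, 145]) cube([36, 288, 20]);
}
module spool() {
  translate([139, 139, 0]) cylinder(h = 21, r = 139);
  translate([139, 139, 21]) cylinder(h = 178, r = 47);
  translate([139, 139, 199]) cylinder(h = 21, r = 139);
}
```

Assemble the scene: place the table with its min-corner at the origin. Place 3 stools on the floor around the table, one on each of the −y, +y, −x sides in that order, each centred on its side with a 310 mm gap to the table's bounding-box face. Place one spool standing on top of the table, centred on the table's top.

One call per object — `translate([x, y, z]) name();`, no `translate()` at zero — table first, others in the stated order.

table();
translate([537, -670, 0]) stool();
translate([537, 942, 0]) stool();
translate([-626, 136, 0]) stool();
translate([556, 177, 724]) spool();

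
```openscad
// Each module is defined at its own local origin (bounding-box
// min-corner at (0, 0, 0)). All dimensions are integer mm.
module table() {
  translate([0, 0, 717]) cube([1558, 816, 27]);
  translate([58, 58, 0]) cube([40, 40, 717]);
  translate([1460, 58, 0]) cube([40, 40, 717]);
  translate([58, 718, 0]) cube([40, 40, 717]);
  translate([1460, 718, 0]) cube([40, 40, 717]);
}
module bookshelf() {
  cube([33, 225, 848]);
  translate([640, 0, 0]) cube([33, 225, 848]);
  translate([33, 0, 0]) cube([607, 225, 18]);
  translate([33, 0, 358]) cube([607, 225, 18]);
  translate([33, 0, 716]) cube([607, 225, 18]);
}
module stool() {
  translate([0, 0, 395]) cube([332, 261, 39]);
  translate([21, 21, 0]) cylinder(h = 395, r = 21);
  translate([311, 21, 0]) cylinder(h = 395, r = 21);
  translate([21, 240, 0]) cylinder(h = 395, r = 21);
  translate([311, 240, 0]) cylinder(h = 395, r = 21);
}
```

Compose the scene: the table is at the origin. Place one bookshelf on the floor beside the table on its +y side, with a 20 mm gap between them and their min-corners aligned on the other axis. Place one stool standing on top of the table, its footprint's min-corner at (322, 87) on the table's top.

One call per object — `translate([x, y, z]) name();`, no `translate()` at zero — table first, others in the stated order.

table();
translate([0, 836, 0]) bookshelf();
translate([322, 87, 744]) stool();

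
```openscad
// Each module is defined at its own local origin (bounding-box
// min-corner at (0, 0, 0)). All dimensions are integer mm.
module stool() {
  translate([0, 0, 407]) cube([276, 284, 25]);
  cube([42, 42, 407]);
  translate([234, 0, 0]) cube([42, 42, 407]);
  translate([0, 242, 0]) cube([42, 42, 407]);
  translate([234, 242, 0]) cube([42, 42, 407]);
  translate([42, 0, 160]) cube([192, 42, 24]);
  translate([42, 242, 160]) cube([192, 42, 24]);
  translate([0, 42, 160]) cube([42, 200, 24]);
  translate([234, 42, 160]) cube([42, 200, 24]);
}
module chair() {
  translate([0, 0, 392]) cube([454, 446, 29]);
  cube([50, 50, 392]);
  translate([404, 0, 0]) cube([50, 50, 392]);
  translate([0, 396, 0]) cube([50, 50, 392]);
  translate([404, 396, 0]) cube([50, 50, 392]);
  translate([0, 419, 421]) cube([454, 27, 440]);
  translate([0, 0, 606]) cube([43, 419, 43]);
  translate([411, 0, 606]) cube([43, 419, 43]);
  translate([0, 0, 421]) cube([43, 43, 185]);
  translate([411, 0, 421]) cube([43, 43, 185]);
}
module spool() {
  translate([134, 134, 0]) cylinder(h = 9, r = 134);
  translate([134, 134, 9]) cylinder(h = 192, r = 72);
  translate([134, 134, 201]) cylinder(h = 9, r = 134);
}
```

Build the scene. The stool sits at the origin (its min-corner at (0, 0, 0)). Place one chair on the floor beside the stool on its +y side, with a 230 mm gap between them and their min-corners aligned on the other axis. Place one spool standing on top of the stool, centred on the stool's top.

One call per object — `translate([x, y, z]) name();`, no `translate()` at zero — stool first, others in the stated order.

stool();
translate([0, 514, 0]) chair();
translate([4, 8, 432]) spool();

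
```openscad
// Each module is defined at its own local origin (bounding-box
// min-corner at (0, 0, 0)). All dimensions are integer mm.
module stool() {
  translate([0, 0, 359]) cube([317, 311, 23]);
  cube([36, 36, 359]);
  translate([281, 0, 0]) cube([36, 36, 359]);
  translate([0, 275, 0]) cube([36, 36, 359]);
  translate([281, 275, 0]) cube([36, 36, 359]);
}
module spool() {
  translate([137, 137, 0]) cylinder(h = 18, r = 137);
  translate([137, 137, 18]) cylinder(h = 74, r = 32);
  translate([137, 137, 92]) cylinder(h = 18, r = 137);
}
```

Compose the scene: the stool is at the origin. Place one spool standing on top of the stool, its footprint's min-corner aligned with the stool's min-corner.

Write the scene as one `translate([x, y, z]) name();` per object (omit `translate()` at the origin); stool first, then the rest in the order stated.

stool();
translate([0, 0, 382]) spool();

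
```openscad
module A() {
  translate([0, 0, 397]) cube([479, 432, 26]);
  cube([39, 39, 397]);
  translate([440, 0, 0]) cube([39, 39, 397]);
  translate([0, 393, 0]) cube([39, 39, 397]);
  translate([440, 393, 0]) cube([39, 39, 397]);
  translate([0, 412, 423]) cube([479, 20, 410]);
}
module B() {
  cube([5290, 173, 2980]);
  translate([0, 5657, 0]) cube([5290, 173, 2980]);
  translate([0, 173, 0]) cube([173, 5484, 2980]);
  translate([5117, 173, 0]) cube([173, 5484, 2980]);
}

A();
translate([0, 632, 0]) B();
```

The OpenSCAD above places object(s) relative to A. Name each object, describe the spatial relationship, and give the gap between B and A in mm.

A is a chair. B is a house frame. The house frame is on the floor beside the chair on its +y side. The gap between the house frame and the chair is 200 mm.

The house frame's nearest face is 200 mm from the chair's +y face.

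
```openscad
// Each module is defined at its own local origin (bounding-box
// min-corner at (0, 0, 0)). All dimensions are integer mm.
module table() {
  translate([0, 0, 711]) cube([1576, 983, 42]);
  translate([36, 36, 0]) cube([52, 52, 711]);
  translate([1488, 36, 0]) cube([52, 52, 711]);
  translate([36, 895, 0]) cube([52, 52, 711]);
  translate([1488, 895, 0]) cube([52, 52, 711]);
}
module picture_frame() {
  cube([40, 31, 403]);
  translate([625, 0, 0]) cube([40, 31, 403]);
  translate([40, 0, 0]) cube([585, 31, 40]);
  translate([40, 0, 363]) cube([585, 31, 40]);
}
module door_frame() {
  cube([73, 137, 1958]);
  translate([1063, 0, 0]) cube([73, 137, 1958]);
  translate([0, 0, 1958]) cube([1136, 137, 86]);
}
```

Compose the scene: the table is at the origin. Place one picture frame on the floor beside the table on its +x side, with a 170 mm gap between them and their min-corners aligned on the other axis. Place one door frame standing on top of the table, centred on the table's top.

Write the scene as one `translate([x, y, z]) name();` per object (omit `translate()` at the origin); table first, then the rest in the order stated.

table();
translate([1746, 0, 0]) picture_frame();
translate([220, 423, 753]) door_frame();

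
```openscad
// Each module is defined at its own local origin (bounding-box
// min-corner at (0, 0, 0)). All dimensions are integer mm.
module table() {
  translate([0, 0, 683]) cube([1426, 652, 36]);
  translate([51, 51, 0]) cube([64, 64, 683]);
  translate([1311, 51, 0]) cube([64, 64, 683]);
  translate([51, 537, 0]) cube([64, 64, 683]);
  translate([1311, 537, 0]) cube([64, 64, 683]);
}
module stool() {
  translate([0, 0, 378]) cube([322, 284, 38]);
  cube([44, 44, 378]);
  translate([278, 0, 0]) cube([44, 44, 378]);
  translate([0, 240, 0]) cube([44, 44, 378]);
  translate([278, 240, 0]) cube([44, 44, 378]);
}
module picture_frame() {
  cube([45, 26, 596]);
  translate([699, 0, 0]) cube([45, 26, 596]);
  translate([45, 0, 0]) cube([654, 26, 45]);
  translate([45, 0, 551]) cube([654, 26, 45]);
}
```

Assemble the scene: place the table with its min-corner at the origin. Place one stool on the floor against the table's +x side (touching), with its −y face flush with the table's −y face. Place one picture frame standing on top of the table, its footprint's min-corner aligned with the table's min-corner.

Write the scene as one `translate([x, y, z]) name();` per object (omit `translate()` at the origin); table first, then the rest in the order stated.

table();
translate([1426, 0, 0]) stool();
translate([0, 0, 719]) picture_frame();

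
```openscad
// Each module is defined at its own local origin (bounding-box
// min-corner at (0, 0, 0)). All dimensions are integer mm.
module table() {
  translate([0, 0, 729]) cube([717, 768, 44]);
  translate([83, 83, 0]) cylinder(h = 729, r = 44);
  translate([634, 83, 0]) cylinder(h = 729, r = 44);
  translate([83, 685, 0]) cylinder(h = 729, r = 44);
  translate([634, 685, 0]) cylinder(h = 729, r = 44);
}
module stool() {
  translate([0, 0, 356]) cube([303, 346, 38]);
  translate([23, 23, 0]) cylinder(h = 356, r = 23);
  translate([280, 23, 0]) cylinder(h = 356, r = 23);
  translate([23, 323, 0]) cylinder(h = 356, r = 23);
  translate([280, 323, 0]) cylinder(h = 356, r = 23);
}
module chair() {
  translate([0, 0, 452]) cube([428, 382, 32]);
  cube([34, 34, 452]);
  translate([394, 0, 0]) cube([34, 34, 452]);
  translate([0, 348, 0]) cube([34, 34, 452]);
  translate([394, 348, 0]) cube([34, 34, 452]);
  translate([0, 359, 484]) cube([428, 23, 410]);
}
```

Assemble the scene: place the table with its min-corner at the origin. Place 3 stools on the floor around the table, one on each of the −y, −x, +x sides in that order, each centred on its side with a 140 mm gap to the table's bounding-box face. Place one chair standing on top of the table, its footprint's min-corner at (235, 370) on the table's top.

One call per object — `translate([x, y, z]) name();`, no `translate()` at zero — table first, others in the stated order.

table();
translate([207, -486, 0]) stool();
translate([-443, 211, 0]) stool();
translate([857, 211, 0]) stool();
translate([235, 370, 773]) chair();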